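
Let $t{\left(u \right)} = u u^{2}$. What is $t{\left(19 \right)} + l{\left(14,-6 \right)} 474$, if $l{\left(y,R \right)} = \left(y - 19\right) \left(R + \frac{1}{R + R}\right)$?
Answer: $\frac{42553}{2} \approx 21277.0$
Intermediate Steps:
$t{\left(u \right)} = u^{3}$
$l{\left(y,R \right)} = \left(-19 + y\right) \left(R + \frac{1}{2 R}\right)$
$t{\left(19 \right)} + l{\left(14,-6 \right)} 474 = 19^{3} + \frac{-19 + 14 + 2 \left(-6\right)^{2} \left(-19 + 14\right)}{2 \left(-6\right)} 474 = 6859 + \frac{1}{2} \left(- \frac{1}{6}\right) \left(-19 + 14 + 2 \cdot 36 \left(-5\right)\right) 474 = 6859 + \frac{1}{2} \left(- \frac{1}{6}\right) \left(-19 + 14 - 360\right) 474 = 6859 + \frac{1}{2} \left(- \frac{1}{6}\right) \left(-365\right) 474 = 6859 + \frac{365}{12} \cdot 474 = 6859 + \frac{28835}{2} = \frac{42553}{2}$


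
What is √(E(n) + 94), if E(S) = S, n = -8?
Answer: √86 ≈ 9.2736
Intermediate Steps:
√(E(n) + 94) = √(-8 + 94) = √86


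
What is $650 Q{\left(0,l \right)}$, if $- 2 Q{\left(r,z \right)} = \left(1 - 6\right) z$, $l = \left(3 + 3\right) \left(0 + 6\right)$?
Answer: $58500$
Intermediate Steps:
$l = 36$ ($l = 6 \cdot 6 = 36$)
$Q{\left(r,z \right)} = \frac{5 z}{2}$ ($Q{\left(r,z \right)} = - \frac{\left(1 - 6\right) z}{2} = - \frac{\left(-5\right) z}{2} = \frac{5 z}{2}$)
$650 Q{\left(0,l \right)} = 650 \cdot \frac{5}{2} \cdot 36 = 650 \cdot 90 = 58500$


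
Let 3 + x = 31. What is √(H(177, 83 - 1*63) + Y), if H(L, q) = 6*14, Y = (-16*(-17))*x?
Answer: 10*√77 ≈ 87.750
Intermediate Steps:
x = 28 (x = -3 + 31 = 28)
Y = 7616 (Y = -16*(-17)*28 = 272*28 = 7616)
H(L, q) = 84
√(H(177, 83 - 1*63) + Y) = √(84 + 7616) = √7700 = 10*√77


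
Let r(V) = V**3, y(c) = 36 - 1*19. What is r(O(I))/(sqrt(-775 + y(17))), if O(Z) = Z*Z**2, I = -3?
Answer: 19683*I*sqrt(758)/758 ≈ 714.92*I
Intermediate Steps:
y(c) = 17 (y(c) = 36 - 19 = 17)
O(Z) = Z**3
r(O(I))/(sqrt(-775 + y(17))) = ((-3)**3)**3/(sqrt(-775 + 17)) = (-27)**3/(sqrt(-758)) = -19683*(-I*sqrt(758)/758) = -(-19683)*I*sqrt(758)/758 = 19683*I*sqrt(758)/758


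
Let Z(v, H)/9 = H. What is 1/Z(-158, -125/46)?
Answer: -46/1125 ≈ -0.040889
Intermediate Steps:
Z(v, H) = 9*H
1/Z(-158, -125/46) = 1/(9*(-125/46)) = 1/(-1125/46) = -46/1125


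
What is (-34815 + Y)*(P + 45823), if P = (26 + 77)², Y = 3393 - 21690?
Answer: -2997216384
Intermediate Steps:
Y = -18297
P = 10609 (P = 103² = 10609)
(-34815 + Y)*(P + 45823) = (-34815 - 18297)*(10609 + 45823) = -53112*56432 = -2997216384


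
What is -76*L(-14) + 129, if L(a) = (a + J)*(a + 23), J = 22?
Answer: -5343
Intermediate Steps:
L(a) = (22 + a)*(23 + a) (L(a) = (a + 22)*(a + 23) = (22 + a)*(23 + a))
-76*L(-14) + 129 = -76*(506 + (-14)² + 45*(-14)) + 129 = -76*(506 + 196 - 630) + 129 = -76*72 + 129 = -5472 + 129 = -5343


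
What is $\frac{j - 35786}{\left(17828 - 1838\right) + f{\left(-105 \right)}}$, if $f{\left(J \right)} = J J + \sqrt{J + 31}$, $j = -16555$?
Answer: $- \frac{1413992115}{729810299} + \frac{52341 i \sqrt{74}}{729810299} \approx -1.9375 + 0.00061695 i$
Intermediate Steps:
$f{\left(J \right)} = J^{2} + \sqrt{31 + J}$
$\frac{j - 35786}{\left(17828 - 1838\right) + f{\left(-105 \right)}} = \frac{-16555 - 35786}{\left(17828 - 1838\right) + \left(\left(-105\right)^{2} + \sqrt{31 - 105}\right)} = - \frac{52341}{\left(17828 - 1838\right) + \left(11025 + \sqrt{-74}\right)} = - \frac{52341}{15990 + \left(11025 + i \sqrt{74}\right)} = - \frac{52341}{27015 + i \sqrt{74}}$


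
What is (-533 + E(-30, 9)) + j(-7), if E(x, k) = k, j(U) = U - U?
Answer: -524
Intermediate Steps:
j(U) = 0
(-533 + E(-30, 9)) + j(-7) = (-533 + 9) + 0 = -524 + 0 = -524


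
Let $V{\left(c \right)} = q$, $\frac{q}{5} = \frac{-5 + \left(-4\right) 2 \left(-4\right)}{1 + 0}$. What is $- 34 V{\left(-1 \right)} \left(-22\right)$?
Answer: $100980$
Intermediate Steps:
$q = 135$ ($q = 5 \frac{-5 + \left(-4\right) 2 \left(-4\right)}{1 + 0} = 5 \frac{-5 - -32}{1} = 5 \left(-5 + 32\right) 1 = 5 \cdot 27 \cdot 1 = 5 \cdot 27 = 135$)
$V{\left(c \right)} = 135$
$- 34 V{\left(-1 \right)} \left(-22\right) = \left(-34\right) 135 \left(-22\right) = \left(-4590\right) \left(-22\right) = 100980$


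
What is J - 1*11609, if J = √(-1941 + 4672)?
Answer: -11609 + √2731 ≈ -11557.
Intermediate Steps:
J = √2731 ≈ 52.259
J - 1*11609 = √2731 - 1*11609 = √2731 - 11609 = -11609 + √2731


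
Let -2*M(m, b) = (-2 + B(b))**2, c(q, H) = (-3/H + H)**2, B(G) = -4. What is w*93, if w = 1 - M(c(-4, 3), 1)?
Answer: 1767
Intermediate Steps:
c(q, H) = (H - 3/H)**2
M(m, b) = -18 (M(m, b) = -(-2 - 4)**2/2 = -1/2*(-6)**2 = -1/2*36 = -18)
w = 19 (w = 1 - 1*(-18) = 1 + 18 = 19)
w*93 = 19*93 = 1767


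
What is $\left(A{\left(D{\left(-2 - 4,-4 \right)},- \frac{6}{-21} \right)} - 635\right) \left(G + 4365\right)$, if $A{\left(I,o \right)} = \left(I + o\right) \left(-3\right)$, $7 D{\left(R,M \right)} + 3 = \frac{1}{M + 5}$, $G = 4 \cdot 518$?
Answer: $-4087495$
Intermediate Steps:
$G = 2072$
$D{\left(R,M \right)} = - \frac{3}{7} + \frac{1}{7 \left(5 + M\right)}$ ($D{\left(R,M \right)} = - \frac{3}{7} + \frac{1}{7 \left(M + 5\right)} = - \frac{3}{7} + \frac{1}{7 \left(5 + M\right)}$)
$A{\left(I,o \right)} = - 3 I - 3 o$
$\left(A{\left(D{\left(-2 - 4,-4 \right)},- \frac{6}{-21} \right)} - 635\right) \left(G + 4365\right) = \left(\left(- 3 \frac{-14 - -12}{7 \left(5 - 4\right)} - 3 \left(- \frac{6}{-21}\right)\right) - 635\right) \left(2072 + 4365\right) = \left(\left(- 3 \frac{-14 + 12}{7 \cdot 1} - 3 \left(\left(-6\right) \left(- \frac{1}{21}\right)\right)\right) - 635\right) 6437 = \left(\left(- 3 \cdot \frac{1}{7} \cdot 1 \left(-2\right) - \frac{6}{7}\right) - 635\right) 6437 = \left(\left(\left(-3\right) \left(- \frac{2}{7}\right) - \frac{6}{7}\right) - 635\right) 6437 = \left(\left(\frac{6}{7} - \frac{6}{7}\right) - 635\right) 6437 = \left(0 - 635\right) 6437 = \left(-635\right) 6437 = -4087495$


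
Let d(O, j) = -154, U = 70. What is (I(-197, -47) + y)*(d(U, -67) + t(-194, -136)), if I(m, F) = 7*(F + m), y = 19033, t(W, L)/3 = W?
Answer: -12751200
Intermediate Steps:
t(W, L) = 3*W
I(m, F) = 7*F + 7*m
(I(-197, -47) + y)*(d(U, -67) + t(-194, -136)) = ((7*(-47) + 7*(-197)) + 19033)*(-154 + 3*(-194)) = ((-329 - 1379) + 19033)*(-154 - 582) = (-1708 + 19033)*(-736) = 17325*(-736) = -12751200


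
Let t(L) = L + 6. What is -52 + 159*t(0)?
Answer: 902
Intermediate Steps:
t(L) = 6 + L
-52 + 159*t(0) = -52 + 159*(6 + 0) = -52 + 159*6 = -52 + 954 = 902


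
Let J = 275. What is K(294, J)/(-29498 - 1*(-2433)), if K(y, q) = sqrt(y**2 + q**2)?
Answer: -sqrt(162061)/27065 ≈ -0.014874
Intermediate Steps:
K(y, q) = sqrt(q**2 + y**2)
K(294, J)/(-29498 - 1*(-2433)) = sqrt(275**2 + 294**2)/(-29498 - 1*(-2433)) = sqrt(75625 + 86436)/(-29498 + 2433) = sqrt(162061)/(-27065) = sqrt(162061)*(-1/27065) = -sqrt(162061)/27065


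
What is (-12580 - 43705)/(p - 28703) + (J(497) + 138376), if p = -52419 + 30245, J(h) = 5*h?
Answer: 7166641382/50877 ≈ 1.4086e+5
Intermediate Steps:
p = -22174
(-12580 - 43705)/(p - 28703) + (J(497) + 138376) = (-12580 - 43705)/(-22174 - 28703) + (5*497 + 138376) = -56285/(-50877) + (2485 + 138376) = -56285*(-1/50877) + 140861 = 56285/50877 + 140861 = 7166641382/50877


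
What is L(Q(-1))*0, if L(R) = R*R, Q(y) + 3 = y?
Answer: 0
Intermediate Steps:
Q(y) = -3 + y
L(R) = R**2
L(Q(-1))*0 = (-3 - 1)**2*0 = (-4)**2*0 = 16*0 = 0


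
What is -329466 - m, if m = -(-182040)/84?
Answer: -2321432/7 ≈ -3.3163e+5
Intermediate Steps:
m = 15170/7 (m = -(-182040)/84 = -2220*(-41/42) = 15170/7 ≈ 2167.1)
-329466 - m = -329466 - 1*15170/7 = -329466 - 15170/7 = -2321432/7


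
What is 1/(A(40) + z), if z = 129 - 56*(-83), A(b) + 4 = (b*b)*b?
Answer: 1/68773 ≈ 1.4541e-5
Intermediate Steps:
A(b) = -4 + b³ (A(b) = -4 + (b*b)*b = -4 + b²*b = -4 + b³)
z = 4777 (z = 129 + 4648 = 4777)
1/(A(40) + z) = 1/((-4 + 40³) + 4777) = 1/((-4 + 64000) + 4777) = 1/(63996 + 4777) = 1/68773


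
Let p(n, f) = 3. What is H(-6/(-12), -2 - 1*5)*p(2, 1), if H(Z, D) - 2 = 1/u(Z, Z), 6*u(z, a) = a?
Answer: 42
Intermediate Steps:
u(z, a) = a/6
H(Z, D) = 2 + 6/Z (H(Z, D) = 2 + 1/(Z/6) = 2 + 6/Z)
H(-6/(-12), -2 - 1*5)*p(2, 1) = (2 + 6/((-6/(-12))))*3 = (2 + 6/((-6*(-1/12))))*3 = (2 + 6/(1/2))*3 = (2 + 6*2)*3 = (2 + 12)*3 = 14*3 = 42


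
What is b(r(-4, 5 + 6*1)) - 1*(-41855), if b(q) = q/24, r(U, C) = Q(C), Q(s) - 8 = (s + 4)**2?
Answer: 1004753/24 ≈ 41865.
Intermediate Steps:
Q(s) = 8 + (4 + s)**2 (Q(s) = 8 + (s + 4)**2 = 8 + (4 + s)**2)
r(U, C) = 8 + (4 + C)**2
b(q) = q/24 (b(q) = q*(1/24) = q/24)
b(r(-4, 5 + 6*1)) - 1*(-41855) = (8 + (4 + (5 + 6*1))**2)/24 - 1*(-41855) = (8 + (4 + (5 + 6))**2)/24 + 41855 = (8 + (4 + 11)**2)/24 + 41855 = (8 + 15**2)/24 + 41855 = (8 + 225)/24 + 41855 = (1/24)*233 + 41855 = 233/24 + 41855 = 1004753/24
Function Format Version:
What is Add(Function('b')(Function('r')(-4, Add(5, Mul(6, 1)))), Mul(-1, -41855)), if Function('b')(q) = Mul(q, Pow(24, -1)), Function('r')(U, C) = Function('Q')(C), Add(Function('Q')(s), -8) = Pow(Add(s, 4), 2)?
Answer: Rational(1004753, 24) ≈ 41865.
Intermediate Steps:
Function('Q')(s) = Add(8, Pow(Add(4, s), 2)) (Function('Q')(s) = Add(8, Pow(Add(s, 4), 2)) = Add(8, Pow(Add(4, s), 2)))
Function('r')(U, C) = Add(8, Pow(Add(4, C), 2))
Function('b')(q) = Mul(Rational(1, 24), q) (Function('b')(q) = Mul(q, Rational(1, 24)) = Mul(Rational(1, 24), q))
Add(Function('b')(Function('r')(-4, Add(5, Mul(6, 1)))), Mul(-1, -41855)) = Add(Mul(Rational(1, 24), Add(8, Pow(Add(4, Add(5, Mul(6, 1))), 2))), Mul(-1, -41855)) = Add(Mul(Rational(1, 24), Add(8, Pow(Add(4, Add(5, 6)), 2))), 41855) = Add(Mul(Rational(1, 24), Add(8, Pow(Add(4, 11), 2))), 41855) = Add(Mul(Rational(1, 24), Add(8, Pow(15, 2))), 41855) = Add(Mul(Rational(1, 24), Add(8, 225)), 41855) = Add(Mul(Rational(1, 24), 233), 41855) = Add(Rational(233, 24), 41855) = Rational(1004753, 24)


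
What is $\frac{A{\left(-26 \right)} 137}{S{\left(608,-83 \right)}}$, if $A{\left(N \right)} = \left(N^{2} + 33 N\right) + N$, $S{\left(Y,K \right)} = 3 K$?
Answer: $\frac{28496}{249} \approx 114.44$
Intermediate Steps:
$A{\left(N \right)} = N^{2} + 34 N$
$\frac{A{\left(-26 \right)} 137}{S{\left(608,-83 \right)}} = \frac{- 26 \left(34 - 26\right) 137}{3 \left(-83\right)} = \frac{\left(-26\right) 8 \cdot 137}{-249} = \left(-208\right) 137 \left(- \frac{1}{249}\right) = \left(-28496\right) \left(- \frac{1}{249}\right) = \frac{28496}{249}$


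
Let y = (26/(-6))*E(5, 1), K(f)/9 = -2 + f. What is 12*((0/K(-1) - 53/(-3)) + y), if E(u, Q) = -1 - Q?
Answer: 316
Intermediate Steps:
K(f) = -18 + 9*f (K(f) = 9*(-2 + f) = -18 + 9*f)
y = 26/3 (y = (26/(-6))*(-1 - 1*1) = (26*(-⅙))*(-1 - 1) = -13/3*(-2) = 26/3 ≈ 8.6667)
12*((0/K(-1) - 53/(-3)) + y) = 12*((0/(-18 + 9*(-1)) - 53/(-3)) + 26/3) = 12*((0/(-18 - 9) - 53*(-⅓)) + 26/3) = 12*((0/(-27) + 53/3) + 26/3) = 12*((0*(-1/27) + 53/3) + 26/3) = 12*((0 + 53/3) + 26/3) = 12*(53/3 + 26/3) = 12*(79/3) = 316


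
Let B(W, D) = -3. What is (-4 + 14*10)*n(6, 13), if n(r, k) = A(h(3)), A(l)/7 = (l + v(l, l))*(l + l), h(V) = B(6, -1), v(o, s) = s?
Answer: 34272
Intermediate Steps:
h(V) = -3
A(l) = 28*l² (A(l) = 7*((l + l)*(l + l)) = 7*((2*l)*(2*l)) = 7*(4*l²) = 28*l²)
n(r, k) = 252 (n(r, k) = 28*(-3)² = 28*9 = 252)
(-4 + 14*10)*n(6, 13) = (-4 + 14*10)*252 = (-4 + 140)*252 = 136*252 = 34272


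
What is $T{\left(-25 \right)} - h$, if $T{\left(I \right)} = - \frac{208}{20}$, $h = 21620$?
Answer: $- \frac{108152}{5} \approx -21630.0$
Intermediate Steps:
$T{\left(I \right)} = - \frac{52}{5}$ ($T{\left(I \right)} = \left(-208\right) \frac{1}{20} = - \frac{52}{5}$)
$T{\left(-25 \right)} - h = - \frac{52}{5} - 21620 = - \frac{108152}{5}$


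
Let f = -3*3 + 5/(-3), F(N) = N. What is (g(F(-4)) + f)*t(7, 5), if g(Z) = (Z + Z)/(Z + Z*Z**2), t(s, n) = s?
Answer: -3766/51 ≈ -73.843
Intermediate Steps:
g(Z) = 2*Z/(Z + Z**3) (g(Z) = (2*Z)/(Z + Z**3) = 2*Z/(Z + Z**3))
f = -32/3 (f = -9 + 5*(-1/3) = -9 - 5/3 = -32/3 ≈ -10.667)
(g(F(-4)) + f)*t(7, 5) = (2/(1 + (-4)**2) - 32/3)*7 = (2/(1 + 16) - 32/3)*7 = (2/17 - 32/3)*7 = -538/51*7 = -3766/51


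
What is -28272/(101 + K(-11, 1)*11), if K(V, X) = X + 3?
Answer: -28272/145 ≈ -194.98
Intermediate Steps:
K(V, X) = 3 + X
-28272/(101 + K(-11, 1)*11) = -28272/(101 + (3 + 1)*11) = -28272/(101 + 4*11) = -28272/(101 + 44) = -28272/145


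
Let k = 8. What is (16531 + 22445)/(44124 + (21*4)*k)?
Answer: 3248/3733 ≈ 0.87008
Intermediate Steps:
(16531 + 22445)/(44124 + (21*4)*k) = (16531 + 22445)/(44124 + (21*4)*8) = 38976/(44124 + 84*8) = 38976/(44124 + 672) = 38976/44796 = 38976*(1/44796) = 3248/3733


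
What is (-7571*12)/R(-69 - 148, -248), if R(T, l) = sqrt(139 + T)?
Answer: 15142*I*sqrt(78)/13 ≈ 10287.0*I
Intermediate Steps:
(-7571*12)/R(-69 - 148, -248) = (-7571*12)/(sqrt(139 + (-69 - 148))) = -90852/sqrt(139 - 217) = -90852*(-I*sqrt(78)/78) = -(-15142)*I*sqrt(78)/13 = 15142*I*sqrt(78)/13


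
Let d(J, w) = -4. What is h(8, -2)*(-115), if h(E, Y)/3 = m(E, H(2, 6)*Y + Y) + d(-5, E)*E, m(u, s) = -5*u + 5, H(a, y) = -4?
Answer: 23115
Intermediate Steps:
m(u, s) = 5 - 5*u
h(E, Y) = 15 - 27*E (h(E, Y) = 3*((5 - 5*E) - 4*E) = 3*(5 - 9*E) = 15 - 27*E)
h(8, -2)*(-115) = (15 - 27*8)*(-115) = (15 - 216)*(-115) = -201*(-115) = 23115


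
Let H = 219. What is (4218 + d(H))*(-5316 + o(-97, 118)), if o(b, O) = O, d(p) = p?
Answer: -23063526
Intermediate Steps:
(4218 + d(H))*(-5316 + o(-97, 118)) = (4218 + 219)*(-5316 + 118) = 4437*(-5198) = -23063526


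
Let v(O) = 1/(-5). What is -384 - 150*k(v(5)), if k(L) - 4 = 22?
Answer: -4284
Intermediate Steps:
v(O) = -⅕
k(L) = 26 (k(L) = 4 + 22 = 26)
-384 - 150*k(v(5)) = -384 - 150*26 = -384 - 3900 = -4284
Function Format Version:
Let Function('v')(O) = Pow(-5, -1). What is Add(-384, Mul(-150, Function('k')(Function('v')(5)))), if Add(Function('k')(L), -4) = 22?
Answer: -4284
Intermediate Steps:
Function('v')(O) = Rational(-1, 5)
Function('k')(L) = 26 (Function('k')(L) = Add(4, 22) = 26)
Add(-384, Mul(-150, Function('k')(Function('v')(5)))) = Add(-384, Mul(-150, 26)) = Add(-384, -3900) = -4284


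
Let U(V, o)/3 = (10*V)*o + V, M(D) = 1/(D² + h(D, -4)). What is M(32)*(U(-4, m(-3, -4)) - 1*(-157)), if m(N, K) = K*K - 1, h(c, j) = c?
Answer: -1655/1056 ≈ -1.5672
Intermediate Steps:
M(D) = 1/(D + D²) (M(D) = 1/(D² + D) = 1/(D + D²))
m(N, K) = -1 + K² (m(N, K) = K² - 1 = -1 + K²)
U(V, o) = 3*V + 30*V*o (U(V, o) = 3*((10*V)*o + V) = 3*(10*V*o + V) = 3*(V + 10*V*o) = 3*V + 30*V*o)
M(32)*(U(-4, m(-3, -4)) - 1*(-157)) = (1/(32*(1 + 32)))*(3*(-4)*(1 + 10*(-1 + (-4)²)) - 1*(-157)) = ((1/32)/33)*(3*(-4)*(1 + 10*(-1 + 16)) + 157) = ((1/32)*(1/33))*(3*(-4)*(1 + 10*15) + 157) = (3*(-4)*(1 + 150) + 157)/1056 = (3*(-4)*151 + 157)/1056 = (-1812 + 157)/1056 = (1/1056)*(-1655) = -1655/1056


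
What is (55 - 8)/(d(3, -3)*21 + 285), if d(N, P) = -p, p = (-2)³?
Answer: 47/453 ≈ 0.10375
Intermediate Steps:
p = -8
d(N, P) = 8 (d(N, P) = -1*(-8) = 8)
(55 - 8)/(d(3, -3)*21 + 285) = (55 - 8)/(8*21 + 285) = 47/(168 + 285) = 47/453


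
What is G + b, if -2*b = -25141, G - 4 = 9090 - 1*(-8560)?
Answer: 60449/2 ≈ 30225.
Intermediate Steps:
G = 17654 (G = 4 + (9090 - 1*(-8560)) = 4 + (9090 + 8560) = 4 + 17650 = 17654)
b = 25141/2 (b = -1/2*(-25141) = 25141/2 ≈ 12571.)
G + b = 17654 + 25141/2 = 60449/2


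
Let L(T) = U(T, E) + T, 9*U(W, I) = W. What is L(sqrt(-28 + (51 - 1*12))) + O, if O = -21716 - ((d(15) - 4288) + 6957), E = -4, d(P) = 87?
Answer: -24472 + 10*sqrt(11)/9 ≈ -24468.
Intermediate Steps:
U(W, I) = W/9
O = -24472 (O = -21716 - ((87 - 4288) + 6957) = -21716 - (-4201 + 6957) = -21716 - 1*2756 = -21716 - 2756 = -24472)
L(T) = 10*T/9 (L(T) = T/9 + T = 10*T/9)
L(sqrt(-28 + (51 - 1*12))) + O = 10*sqrt(-28 + (51 - 1*12))/9 - 24472 = 10*sqrt(-28 + (51 - 12))/9 - 24472 = 10*sqrt(-28 + 39)/9 - 24472 = 10*sqrt(11)/9 - 24472 = -24472 + 10*sqrt(11)/9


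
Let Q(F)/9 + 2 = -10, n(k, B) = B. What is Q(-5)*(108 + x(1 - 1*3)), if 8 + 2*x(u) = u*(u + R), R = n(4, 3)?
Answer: -11124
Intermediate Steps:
Q(F) = -108 (Q(F) = -18 + 9*(-10) = -18 - 90 = -108)
R = 3
x(u) = -4 + u*(3 + u)/2 (x(u) = -4 + (u*(u + 3))/2 = -4 + (u*(3 + u))/2 = -4 + u*(3 + u)/2)
Q(-5)*(108 + x(1 - 1*3)) = -108*(108 + (-4 + (1 - 1*3)²/2 + 3*(1 - 1*3)/2)) = -108*(108 + (-4 + (1 - 3)²/2 + 3*(1 - 3)/2)) = -108*(108 + (-4 + (½)*(-2)² + (3/2)*(-2))) = -108*(108 + (-4 + (½)*4 - 3)) = -108*(108 + (-4 + 2 - 3)) = -108*(108 - 5) = -108*103 = -11124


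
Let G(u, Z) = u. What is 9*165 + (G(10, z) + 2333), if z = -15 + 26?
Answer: 3828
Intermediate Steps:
z = 11
9*165 + (G(10, z) + 2333) = 9*165 + (10 + 2333) = 1485 + 2343 = 3828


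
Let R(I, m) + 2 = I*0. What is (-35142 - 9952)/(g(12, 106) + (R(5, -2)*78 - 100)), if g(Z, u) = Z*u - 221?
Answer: -45094/795 ≈ -56.722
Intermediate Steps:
R(I, m) = -2 (R(I, m) = -2 + I*0 = -2 + 0 = -2)
g(Z, u) = -221 + Z*u
(-35142 - 9952)/(g(12, 106) + (R(5, -2)*78 - 100)) = (-35142 - 9952)/((-221 + 12*106) + (-2*78 - 100)) = -45094/((-221 + 1272) + (-156 - 100)) = -45094/(1051 - 256) = -45094/795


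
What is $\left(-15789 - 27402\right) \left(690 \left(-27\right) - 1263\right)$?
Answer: $859198563$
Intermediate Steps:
$\left(-15789 - 27402\right) \left(690 \left(-27\right) - 1263\right) = - 43191 \left(-18630 - 1263\right) = \left(-43191\right) \left(-19893\right) = 859198563$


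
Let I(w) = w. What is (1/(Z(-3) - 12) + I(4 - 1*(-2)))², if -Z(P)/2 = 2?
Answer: 9025/256 ≈ 35.254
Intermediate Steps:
Z(P) = -4 (Z(P) = -2*2 = -4)
(1/(Z(-3) - 12) + I(4 - 1*(-2)))² = (1/(-4 - 12) + (4 - 1*(-2)))² = (1/(-16) + (4 + 2))² = (-1/16 + 6)² = (95/16)² = 9025/256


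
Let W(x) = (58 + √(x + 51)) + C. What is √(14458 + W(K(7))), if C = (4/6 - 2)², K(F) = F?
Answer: √(130660 + 9*√58)/3 ≈ 120.52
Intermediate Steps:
C = 16/9 (C = (4*(⅙) - 2)² = (⅔ - 2)² = (-4/3)² = 16/9 ≈ 1.7778)
W(x) = 538/9 + √(51 + x) (W(x) = (58 + √(x + 51)) + 16/9 = (58 + √(51 + x)) + 16/9 = 538/9 + √(51 + x))
√(14458 + W(K(7))) = √(14458 + (538/9 + √(51 + 7))) = √(14458 + (538/9 + √58)) = √(130660/9 + √58)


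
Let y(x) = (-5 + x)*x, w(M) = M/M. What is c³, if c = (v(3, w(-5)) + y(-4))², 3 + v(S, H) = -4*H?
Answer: 594823321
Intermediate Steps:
w(M) = 1
v(S, H) = -3 - 4*H
y(x) = x*(-5 + x)
c = 841 (c = ((-3 - 4*1) - 4*(-5 - 4))² = ((-3 - 4) - 4*(-9))² = (-7 + 36)² = 29² = 841)
c³ = 841³ = 594823321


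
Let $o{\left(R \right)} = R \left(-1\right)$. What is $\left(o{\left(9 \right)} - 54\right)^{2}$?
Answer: $3969$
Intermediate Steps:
$o{\left(R \right)} = - R$
$\left(o{\left(9 \right)} - 54\right)^{2} = \left(\left(-1\right) 9 - 54\right)^{2} = \left(-9 - 54\right)^{2} = \left(-63\right)^{2} = 3969$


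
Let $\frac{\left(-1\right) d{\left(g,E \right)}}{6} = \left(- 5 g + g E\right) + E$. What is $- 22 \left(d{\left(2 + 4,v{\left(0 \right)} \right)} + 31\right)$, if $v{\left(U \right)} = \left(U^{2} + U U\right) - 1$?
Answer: $-5566$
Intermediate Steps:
$v{\left(U \right)} = -1 + 2 U^{2}$ ($v{\left(U \right)} = \left(U^{2} + U^{2}\right) - 1 = 2 U^{2} - 1 = -1 + 2 U^{2}$)
$d{\left(g,E \right)} = - 6 E + 30 g - 6 E g$ ($d{\left(g,E \right)} = - 6 \left(\left(- 5 g + g E\right) + E\right) = - 6 \left(\left(- 5 g + E g\right) + E\right) = - 6 \left(E - 5 g + E g\right) = - 6 E + 30 g - 6 E g$)
$- 22 \left(d{\left(2 + 4,v{\left(0 \right)} \right)} + 31\right) = - 22 \left(\left(- 6 \left(-1 + 2 \cdot 0^{2}\right) + 30 \left(2 + 4\right) - 6 \left(-1 + 2 \cdot 0^{2}\right) \left(2 + 4\right)\right) + 31\right) = - 22 \left(\left(- 6 \left(-1 + 2 \cdot 0\right) + 30 \cdot 6 - 6 \left(-1 + 2 \cdot 0\right) 6\right) + 31\right) = - 22 \left(\left(- 6 \left(-1 + 0\right) + 180 - 6 \left(-1 + 0\right) 6\right) + 31\right) = - 22 \left(\left(\left(-6\right) \left(-1\right) + 180 - \left(-6\right) 6\right) + 31\right) = - 22 \left(\left(6 + 180 + 36\right) + 31\right) = - 22 \left(222 + 31\right) = \left(-22\right) 253 = -5566$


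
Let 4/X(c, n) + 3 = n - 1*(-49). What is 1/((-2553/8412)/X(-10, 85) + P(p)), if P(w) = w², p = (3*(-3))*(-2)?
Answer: 11216/3522503 ≈ 0.0031841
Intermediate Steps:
X(c, n) = 4/(46 + n) (X(c, n) = 4/(-3 + (n - 1*(-49))) = 4/(-3 + (n + 49)) = 4/(-3 + (49 + n)) = 4/(46 + n))
p = 18 (p = -9*(-2) = 18)
1/((-2553/8412)/X(-10, 85) + P(p)) = 1/((-2553/8412)/((4/(46 + 85))) + 18²) = 1/((-2553*1/8412)/((4/131)) + 324) = 1/(-851/(2804*(4*(1/131))) + 324) = 1/(-851/(2804*4/131) + 324) = 1/(-851/2804*131/4 + 324) = 1/(-111481/11216 + 324) = 1/(3522503/11216) = 11216/3522503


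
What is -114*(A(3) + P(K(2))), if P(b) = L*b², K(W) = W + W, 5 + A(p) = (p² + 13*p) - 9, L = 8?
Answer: -18468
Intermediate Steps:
A(p) = -14 + p² + 13*p (A(p) = -5 + ((p² + 13*p) - 9) = -5 + (-9 + p² + 13*p) = -14 + p² + 13*p)
K(W) = 2*W
P(b) = 8*b²
-114*(A(3) + P(K(2))) = -114*((-14 + 3² + 13*3) + 8*(2*2)²) = -114*((-14 + 9 + 39) + 8*4²) = -114*(34 + 8*16) = -114*(34 + 128) = -114*162 = -18468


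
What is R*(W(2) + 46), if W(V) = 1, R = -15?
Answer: -705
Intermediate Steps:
R*(W(2) + 46) = -15*(1 + 46) = -15*47 = -705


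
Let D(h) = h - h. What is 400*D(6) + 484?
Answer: 484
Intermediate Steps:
D(h) = 0
400*D(6) + 484 = 400*0 + 484 = 0 + 484 = 484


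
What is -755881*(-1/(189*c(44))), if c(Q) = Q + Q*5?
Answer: 107983/7128 ≈ 15.149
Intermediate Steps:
c(Q) = 6*Q (c(Q) = Q + 5*Q = 6*Q)
-755881*(-1/(189*c(44))) = -755881/((6*44)*(-189)) = -755881/(264*(-189)) = -755881/(-49896) = -755881*(-1/49896) = 107983/7128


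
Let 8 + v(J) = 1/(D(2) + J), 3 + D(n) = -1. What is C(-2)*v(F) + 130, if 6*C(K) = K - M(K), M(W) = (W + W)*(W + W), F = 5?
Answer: 151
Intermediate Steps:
D(n) = -4 (D(n) = -3 - 1 = -4)
M(W) = 4*W² (M(W) = (2*W)*(2*W) = 4*W²)
v(J) = -8 + 1/(-4 + J)
C(K) = -2*K²/3 + K/6 (C(K) = (K - 4*K²)/6 = -2*K²/3 + K/6)
C(-2)*v(F) + 130 = ((⅙)*(-2)*(1 - 4*(-2)))*((33 - 8*5)/(-4 + 5)) + 130 = ((⅙)*(-2)*(1 + 8))*((33 - 40)/1) + 130 = ((⅙)*(-2)*9)*(1*(-7)) + 130 = -3*(-7) + 130 = 21 + 130 = 151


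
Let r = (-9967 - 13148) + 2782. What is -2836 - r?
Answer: 17497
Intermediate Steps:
r = -20333 (r = -23115 + 2782 = -20333)
-2836 - r = -2836 - 1*(-20333) = -2836 + 20333 = 17497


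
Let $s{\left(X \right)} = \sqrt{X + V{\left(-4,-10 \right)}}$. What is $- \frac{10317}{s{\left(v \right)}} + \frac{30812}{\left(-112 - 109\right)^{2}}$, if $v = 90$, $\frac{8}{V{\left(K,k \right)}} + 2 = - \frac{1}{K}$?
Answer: $\frac{30812}{48841} - \frac{10317 \sqrt{4186}}{598} \approx -1115.6$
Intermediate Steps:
$V{\left(K,k \right)} = \frac{8}{-2 - \frac{1}{K}}$
$s{\left(X \right)} = \sqrt{- \frac{32}{7} + X}$ ($s{\left(X \right)} = \sqrt{X - - \frac{32}{1 + 2 \left(-4\right)}} = \sqrt{X - - \frac{32}{1 - 8}} = \sqrt{X - - \frac{32}{-7}} = \sqrt{X - \left(-32\right) \left(- \frac{1}{7}\right)} = \sqrt{X - \frac{32}{7}} = \sqrt{- \frac{32}{7} + X}$)
$- \frac{10317}{s{\left(v \right)}} + \frac{30812}{\left(-112 - 109\right)^{2}} = - \frac{10317}{\frac{1}{7} \sqrt{-224 + 49 \cdot 90}} + \frac{30812}{\left(-112 - 109\right)^{2}} = - \frac{10317}{\frac{1}{7} \sqrt{-224 + 4410}} + \frac{30812}{\left(-221\right)^{2}} = - \frac{10317}{\frac{1}{7} \sqrt{4186}} + \frac{30812}{48841} = - 10317 \frac{\sqrt{4186}}{598} + 30812 \cdot \frac{1}{48841} = - \frac{10317 \sqrt{4186}}{598} + \frac{30812}{48841} = \frac{30812}{48841} - \frac{10317 \sqrt{4186}}{598}$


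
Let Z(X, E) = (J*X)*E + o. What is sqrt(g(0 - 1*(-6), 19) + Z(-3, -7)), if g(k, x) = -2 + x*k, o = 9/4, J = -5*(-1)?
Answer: sqrt(877)/2 ≈ 14.807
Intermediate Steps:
J = 5
o = 9/4 (o = 9*(1/4) = 9/4 ≈ 2.2500)
g(k, x) = -2 + k*x
Z(X, E) = 9/4 + 5*E*X (Z(X, E) = (5*X)*E + 9/4 = 5*E*X + 9/4 = 9/4 + 5*E*X)
sqrt(g(0 - 1*(-6), 19) + Z(-3, -7)) = sqrt((-2 + (0 - 1*(-6))*19) + (9/4 + 5*(-7)*(-3))) = sqrt((-2 + (0 + 6)*19) + (9/4 + 105)) = sqrt((-2 + 6*19) + 429/4) = sqrt((-2 + 114) + 429/4) = sqrt(112 + 429/4) = sqrt(877/4) = sqrt(877)/2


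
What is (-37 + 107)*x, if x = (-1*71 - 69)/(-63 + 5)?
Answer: 4900/29 ≈ 168.97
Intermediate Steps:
x = 70/29 (x = (-71 - 69)/(-58) = -140*(-1/58) = 70/29 ≈ 2.4138)
(-37 + 107)*x = (-37 + 107)*(70/29) = 70*(70/29) = 4900/29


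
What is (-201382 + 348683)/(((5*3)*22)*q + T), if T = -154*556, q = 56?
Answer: -1913/872 ≈ -2.1938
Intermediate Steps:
T = -85624
(-201382 + 348683)/(((5*3)*22)*q + T) = (-201382 + 348683)/(((5*3)*22)*56 - 85624) = 147301/((15*22)*56 - 85624) = 147301/(330*56 - 85624) = 147301/(18480 - 85624) = 147301/(-67144) = 147301*(-1/67144) = -1913/872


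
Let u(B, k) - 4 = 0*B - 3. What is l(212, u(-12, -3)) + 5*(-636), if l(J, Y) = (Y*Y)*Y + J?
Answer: -2967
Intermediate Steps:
u(B, k) = 1 (u(B, k) = 4 + (0*B - 3) = 4 + (0 - 3) = 4 - 3 = 1)
l(J, Y) = J + Y**3 (l(J, Y) = Y**2*Y + J = Y**3 + J = J + Y**3)
l(212, u(-12, -3)) + 5*(-636) = (212 + 1**3) + 5*(-636) = (212 + 1) - 3180 = 213 - 3180 = -2967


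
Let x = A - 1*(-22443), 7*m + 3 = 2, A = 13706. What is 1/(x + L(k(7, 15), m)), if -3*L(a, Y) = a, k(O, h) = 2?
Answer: 3/108445 ≈ 2.7664e-5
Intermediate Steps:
m = -⅐ (m = -3/7 + (⅐)*2 = -3/7 + 2/7 = -⅐ ≈ -0.14286)
L(a, Y) = -a/3
x = 36149 (x = 13706 - 1*(-22443) = 13706 + 22443 = 36149)
1/(x + L(k(7, 15), m)) = 1/(36149 - ⅓*2) = 1/(36149 - ⅔) = 1/(108445/3) = 3/108445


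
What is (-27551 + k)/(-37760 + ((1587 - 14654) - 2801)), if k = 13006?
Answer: 14545/53628 ≈ 0.27122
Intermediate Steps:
(-27551 + k)/(-37760 + ((1587 - 14654) - 2801)) = (-27551 + 13006)/(-37760 + ((1587 - 14654) - 2801)) = -14545/(-37760 + (-13067 - 2801)) = -14545/(-37760 - 15868) = -14545/(-53628) = -14545*(-1/53628) = 14545/53628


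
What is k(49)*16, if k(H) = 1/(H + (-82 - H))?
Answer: -8/41 ≈ -0.19512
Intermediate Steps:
k(H) = -1/82 (k(H) = 1/(-82) = -1/82)
k(49)*16 = -1/82*16 = -8/41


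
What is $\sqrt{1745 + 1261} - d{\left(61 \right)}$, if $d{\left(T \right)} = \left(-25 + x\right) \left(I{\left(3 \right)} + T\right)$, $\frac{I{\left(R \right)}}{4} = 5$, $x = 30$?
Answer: $-405 + 3 \sqrt{334} \approx -350.17$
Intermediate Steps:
$I{\left(R \right)} = 20$ ($I{\left(R \right)} = 4 \cdot 5 = 20$)
$d{\left(T \right)} = 100 + 5 T$ ($d{\left(T \right)} = \left(-25 + 30\right) \left(20 + T\right) = 5 \left(20 + T\right) = 100 + 5 T$)
$\sqrt{1745 + 1261} - d{\left(61 \right)} = \sqrt{1745 + 1261} - \left(100 + 5 \cdot 61\right) = \sqrt{3006} - \left(100 + 305\right) = 3 \sqrt{334} - 405 = -405 + 3 \sqrt{334}$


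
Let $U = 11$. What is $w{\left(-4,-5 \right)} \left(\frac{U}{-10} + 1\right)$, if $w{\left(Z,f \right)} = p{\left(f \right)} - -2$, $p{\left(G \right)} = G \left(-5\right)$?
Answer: $- \frac{27}{10} \approx -2.7$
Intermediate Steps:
$p{\left(G \right)} = - 5 G$
$w{\left(Z,f \right)} = 2 - 5 f$ ($w{\left(Z,f \right)} = - 5 f - -2 = - 5 f + 2 = 2 - 5 f$)
$w{\left(-4,-5 \right)} \left(\frac{U}{-10} + 1\right) = \left(2 - -25\right) \left(\frac{11}{-10} + 1\right) = \left(2 + 25\right) \left(11 \left(- \frac{1}{10}\right) + 1\right) = 27 \left(- \frac{11}{10} + 1\right) = 27 \left(- \frac{1}{10}\right) = - \frac{27}{10}$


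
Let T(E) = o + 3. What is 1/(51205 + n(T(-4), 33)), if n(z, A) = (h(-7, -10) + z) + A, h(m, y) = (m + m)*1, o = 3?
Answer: 1/51230 ≈ 1.9520e-5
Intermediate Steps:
T(E) = 6 (T(E) = 3 + 3 = 6)
h(m, y) = 2*m (h(m, y) = (2*m)*1 = 2*m)
n(z, A) = -14 + A + z (n(z, A) = (2*(-7) + z) + A = (-14 + z) + A = -14 + A + z)
1/(51205 + n(T(-4), 33)) = 1/(51205 + (-14 + 33 + 6)) = 1/(51205 + 25) = 1/51230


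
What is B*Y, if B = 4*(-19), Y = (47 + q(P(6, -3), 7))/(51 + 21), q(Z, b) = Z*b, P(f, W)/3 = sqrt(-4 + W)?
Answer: -893/18 - 133*I*sqrt(7)/6 ≈ -49.611 - 58.647*I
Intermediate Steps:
P(f, W) = 3*sqrt(-4 + W)
Y = 47/72 + 7*I*sqrt(7)/24 (Y = (47 + (3*sqrt(-4 - 3))*7)/(51 + 21) = (47 + (3*sqrt(-7))*7)/72 = (47 + (3*(I*sqrt(7)))*7)*(1/72) = (47 + (3*I*sqrt(7))*7)*(1/72) = (47 + 21*I*sqrt(7))*(1/72) = 47/72 + 7*I*sqrt(7)/24 ≈ 0.65278 + 0.77168*I)
B = -76
B*Y = -76*(47/72 + 7*I*sqrt(7)/24) = -893/18 - 133*I*sqrt(7)/6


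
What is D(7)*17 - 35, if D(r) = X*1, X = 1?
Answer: -18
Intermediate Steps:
D(r) = 1 (D(r) = 1*1 = 1)
D(7)*17 - 35 = 1*17 - 35 = 17 - 35 = -18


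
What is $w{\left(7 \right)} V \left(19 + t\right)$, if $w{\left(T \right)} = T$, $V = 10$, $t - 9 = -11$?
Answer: $1190$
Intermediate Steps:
$t = -2$ ($t = 9 - 11 = -2$)
$w{\left(7 \right)} V \left(19 + t\right) = 7 \cdot 10 \left(19 - 2\right) = 70 \cdot 17 = 1190$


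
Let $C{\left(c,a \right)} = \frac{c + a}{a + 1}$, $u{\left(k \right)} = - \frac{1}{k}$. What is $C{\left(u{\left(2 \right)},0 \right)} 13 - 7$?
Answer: $- \frac{27}{2} \approx -13.5$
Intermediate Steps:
$C{\left(c,a \right)} = \frac{a + c}{1 + a}$
$C{\left(u{\left(2 \right)},0 \right)} 13 - 7 = \frac{0 - \frac{1}{2}}{1 + 0} \cdot 13 - 7 = \frac{0 - \frac{1}{2}}{1} \cdot 13 - 7 = 1 \left(0 - \frac{1}{2}\right) 13 - 7 = 1 \left(- \frac{1}{2}\right) 13 - 7 = \left(- \frac{1}{2}\right) 13 - 7 = - \frac{13}{2} - 7 = - \frac{27}{2}$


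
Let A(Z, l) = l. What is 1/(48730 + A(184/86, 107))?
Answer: 1/48837 ≈ 2.0476e-5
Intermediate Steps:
1/(48730 + A(184/86, 107)) = 1/(48730 + 107) = 1/48837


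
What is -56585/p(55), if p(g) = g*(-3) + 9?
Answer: 56585/156 ≈ 362.72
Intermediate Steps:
p(g) = 9 - 3*g (p(g) = -3*g + 9 = 9 - 3*g)
-56585/p(55) = -56585/(9 - 3*55) = -56585/(9 - 165) = -56585/(-156) = -56585*(-1/156) = 56585/156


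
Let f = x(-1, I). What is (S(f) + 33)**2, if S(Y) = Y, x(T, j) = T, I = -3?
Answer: 1024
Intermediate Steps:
f = -1
(S(f) + 33)**2 = (-1 + 33)**2 = 32**2 = 1024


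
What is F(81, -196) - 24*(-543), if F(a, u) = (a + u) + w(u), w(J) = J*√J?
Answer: 12917 - 2744*I ≈ 12917.0 - 2744.0*I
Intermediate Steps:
w(J) = J^(3/2)
F(a, u) = a + u + u^(3/2) (F(a, u) = (a + u) + u^(3/2) = a + u + u^(3/2))
F(81, -196) - 24*(-543) = (81 - 196 + (-196)^(3/2)) - 24*(-543) = (81 - 196 - 2744*I) + 13032 = (-115 - 2744*I) + 13032 = 12917 - 2744*I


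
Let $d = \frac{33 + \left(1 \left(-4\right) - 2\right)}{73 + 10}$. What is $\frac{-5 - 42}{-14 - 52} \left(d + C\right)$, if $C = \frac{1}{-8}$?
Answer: $\frac{6251}{43824} \approx 0.14264$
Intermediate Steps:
$d = \frac{27}{83}$ ($d = \frac{33 - 6}{83} = \left(33 - 6\right) \frac{1}{83} = 27 \cdot \frac{1}{83} = \frac{27}{83} \approx 0.3253$)
$C = - \frac{1}{8} \approx -0.125$
$\frac{-5 - 42}{-14 - 52} \left(d + C\right) = \frac{-5 - 42}{-14 - 52} \left(\frac{27}{83} - \frac{1}{8}\right) = - \frac{47}{-66} \cdot \frac{133}{664} = \left(-47\right) \left(- \frac{1}{66}\right) \frac{133}{664} = \frac{47}{66} \cdot \frac{133}{664} = \frac{6251}{43824}$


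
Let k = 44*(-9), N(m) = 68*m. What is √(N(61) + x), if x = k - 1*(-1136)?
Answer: 2*√1222 ≈ 69.914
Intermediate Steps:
k = -396
x = 740 (x = -396 - 1*(-1136) = -396 + 1136 = 740)
√(N(61) + x) = √(68*61 + 740) = √(4148 + 740) = √4888 = 2*√1222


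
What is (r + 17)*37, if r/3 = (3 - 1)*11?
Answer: 3071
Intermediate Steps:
r = 66 (r = 3*((3 - 1)*11) = 3*(2*11) = 3*22 = 66)
(r + 17)*37 = (66 + 17)*37 = 83*37 = 3071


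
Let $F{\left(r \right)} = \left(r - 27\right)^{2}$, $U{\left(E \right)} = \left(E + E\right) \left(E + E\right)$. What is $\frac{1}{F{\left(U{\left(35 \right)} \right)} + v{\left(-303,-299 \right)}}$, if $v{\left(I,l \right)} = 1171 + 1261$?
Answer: $\frac{1}{23748561} \approx 4.2108 \cdot 10^{-8}$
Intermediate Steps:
$U{\left(E \right)} = 4 E^{2}$ ($U{\left(E \right)} = 2 E 2 E = 4 E^{2}$)
$v{\left(I,l \right)} = 2432$
$F{\left(r \right)} = \left(-27 + r\right)^{2}$
$\frac{1}{F{\left(U{\left(35 \right)} \right)} + v{\left(-303,-299 \right)}} = \frac{1}{\left(-27 + 4 \cdot 35^{2}\right)^{2} + 2432} = \frac{1}{\left(-27 + 4 \cdot 1225\right)^{2} + 2432} = \frac{1}{\left(-27 + 4900\right)^{2} + 2432} = \frac{1}{4873^{2} + 2432} = \frac{1}{23746129 + 2432} = \frac{1}{23748561}$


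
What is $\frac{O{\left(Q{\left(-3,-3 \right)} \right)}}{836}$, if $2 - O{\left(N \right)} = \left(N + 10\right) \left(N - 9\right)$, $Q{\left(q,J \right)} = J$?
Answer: $\frac{43}{418} \approx 0.10287$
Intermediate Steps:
$O{\left(N \right)} = 2 - \left(-9 + N\right) \left(10 + N\right)$ ($O{\left(N \right)} = 2 - \left(N + 10\right) \left(N - 9\right) = 2 - \left(10 + N\right) \left(-9 + N\right) = 2 - \left(-9 + N\right) \left(10 + N\right)$)
$\frac{O{\left(Q{\left(-3,-3 \right)} \right)}}{836} = \frac{92 - -3 - \left(-3\right)^{2}}{836} = \left(92 + 3 - 9\right) \frac{1}{836} = 86 \cdot \frac{1}{836} = \frac{43}{418}$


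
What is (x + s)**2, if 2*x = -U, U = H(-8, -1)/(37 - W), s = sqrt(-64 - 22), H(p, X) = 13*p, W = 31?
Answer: -98/9 + 52*I*sqrt(86)/3 ≈ -10.889 + 160.74*I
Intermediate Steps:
s = I*sqrt(86) (s = sqrt(-86) = I*sqrt(86) ≈ 9.2736*I)
U = -52/3 (U = (13*(-8))/(37 - 1*31) = -104/(37 - 31) = -104/6 = -104*1/6 = -52/3 ≈ -17.333)
x = 26/3 (x = (-1*(-52/3))/2 = (1/2)*(52/3) = 26/3 ≈ 8.6667)
(x + s)**2 = (26/3 + I*sqrt(86))**2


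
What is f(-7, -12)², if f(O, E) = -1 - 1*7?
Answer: 64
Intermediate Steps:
f(O, E) = -8 (f(O, E) = -1 - 7 = -8)
f(-7, -12)² = (-8)² = 64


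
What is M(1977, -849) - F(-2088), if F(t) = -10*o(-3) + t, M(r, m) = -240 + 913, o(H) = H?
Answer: 2731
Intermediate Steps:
M(r, m) = 673
F(t) = 30 + t (F(t) = -10*(-3) + t = 30 + t)
M(1977, -849) - F(-2088) = 673 - (30 - 2088) = 673 - 1*(-2058) = 673 + 2058 = 2731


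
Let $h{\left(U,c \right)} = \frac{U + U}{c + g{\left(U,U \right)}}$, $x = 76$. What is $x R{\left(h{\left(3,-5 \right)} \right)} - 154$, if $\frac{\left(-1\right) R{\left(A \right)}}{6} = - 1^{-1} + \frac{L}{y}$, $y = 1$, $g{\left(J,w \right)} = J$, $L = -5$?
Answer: $2582$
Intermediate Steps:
$h{\left(U,c \right)} = \frac{2 U}{U + c}$ ($h{\left(U,c \right)} = \frac{U + U}{c + U} = \frac{2 U}{U + c}$)
$R{\left(A \right)} = 36$ ($R{\left(A \right)} = - 6 \left(- 1^{-1} - \frac{5}{1}\right) = - 6 \left(\left(-1\right) 1 - 5\right) = - 6 \left(-1 - 5\right) = \left(-6\right) \left(-6\right) = 36$)
$x R{\left(h{\left(3,-5 \right)} \right)} - 154 = 76 \cdot 36 - 154 = 2736 - 154 = 2582$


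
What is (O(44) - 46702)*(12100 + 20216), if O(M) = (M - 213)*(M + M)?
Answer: -1989825384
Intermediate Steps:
O(M) = 2*M*(-213 + M) (O(M) = (-213 + M)*(2*M) = 2*M*(-213 + M))
(O(44) - 46702)*(12100 + 20216) = (2*44*(-213 + 44) - 46702)*(12100 + 20216) = (2*44*(-169) - 46702)*32316 = (-14872 - 46702)*32316 = -61574*32316 = -1989825384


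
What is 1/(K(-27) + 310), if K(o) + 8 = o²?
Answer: 1/1031 ≈ 0.00096993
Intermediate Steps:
K(o) = -8 + o²
1/(K(-27) + 310) = 1/((-8 + (-27)²) + 310) = 1/((-8 + 729) + 310) = 1/(721 + 310) = 1/1031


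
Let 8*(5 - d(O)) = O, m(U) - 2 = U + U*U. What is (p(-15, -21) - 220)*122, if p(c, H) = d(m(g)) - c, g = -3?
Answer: -24522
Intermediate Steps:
m(U) = 2 + U + U² (m(U) = 2 + (U + U*U) = 2 + (U + U²) = 2 + U + U²)
d(O) = 5 - O/8
p(c, H) = 4 - c (p(c, H) = (5 - (2 - 3 + (-3)²)/8) - c = (5 - (2 - 3 + 9)/8) - c = (5 - ⅛*8) - c = (5 - 1) - c = 4 - c)
(p(-15, -21) - 220)*122 = ((4 - 1*(-15)) - 220)*122 = ((4 + 15) - 220)*122 = (19 - 220)*122 = -201*122 = -24522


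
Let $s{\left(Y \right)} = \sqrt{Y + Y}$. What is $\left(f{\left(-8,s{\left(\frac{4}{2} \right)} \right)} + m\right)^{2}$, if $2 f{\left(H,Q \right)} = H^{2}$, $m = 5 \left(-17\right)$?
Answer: $2809$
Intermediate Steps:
$m = -85$
$s{\left(Y \right)} = \sqrt{2} \sqrt{Y}$ ($s{\left(Y \right)} = \sqrt{2 Y} = \sqrt{2} \sqrt{Y}$)
$f{\left(H,Q \right)} = \frac{H^{2}}{2}$
$\left(f{\left(-8,s{\left(\frac{4}{2} \right)} \right)} + m\right)^{2} = \left(\frac{\left(-8\right)^{2}}{2} - 85\right)^{2} = \left(\frac{1}{2} \cdot 64 - 85\right)^{2} = \left(32 - 85\right)^{2} = \left(-53\right)^{2} = 2809$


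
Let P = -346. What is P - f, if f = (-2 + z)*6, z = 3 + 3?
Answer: -370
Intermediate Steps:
z = 6
f = 24 (f = (-2 + 6)*6 = 4*6 = 24)
P - f = -346 - 1*24 = -346 - 24 = -370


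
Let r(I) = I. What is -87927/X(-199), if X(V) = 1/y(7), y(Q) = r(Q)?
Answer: -615489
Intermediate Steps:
y(Q) = Q
X(V) = ⅐ (X(V) = 1/7 = ⅐)
-87927/X(-199) = -87927/⅐ = -87927*7 = -615489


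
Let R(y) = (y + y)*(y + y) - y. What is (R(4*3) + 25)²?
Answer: 346921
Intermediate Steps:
R(y) = -y + 4*y² (R(y) = (2*y)*(2*y) - y = 4*y² - y = -y + 4*y²)
(R(4*3) + 25)² = ((4*3)*(-1 + 4*(4*3)) + 25)² = (12*(-1 + 4*12) + 25)² = (12*(-1 + 48) + 25)² = (12*47 + 25)² = (564 + 25)² = 589² = 346921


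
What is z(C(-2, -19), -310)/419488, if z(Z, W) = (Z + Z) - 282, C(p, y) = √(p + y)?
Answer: -141/209744 + I*√21/209744 ≈ -0.00067225 + 2.1848e-5*I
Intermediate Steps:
z(Z, W) = -282 + 2*Z (z(Z, W) = 2*Z - 282 = -282 + 2*Z)
z(C(-2, -19), -310)/419488 = (-282 + 2*√(-2 - 19))/419488 = (-282 + 2*√(-21))*(1/419488) = (-282 + 2*(I*√21))*(1/419488) = (-282 + 2*I*√21)*(1/419488) = -141/209744 + I*√21/209744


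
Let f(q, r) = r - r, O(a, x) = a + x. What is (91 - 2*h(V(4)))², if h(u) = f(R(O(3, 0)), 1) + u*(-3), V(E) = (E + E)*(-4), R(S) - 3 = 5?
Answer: 10201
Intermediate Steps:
R(S) = 8 (R(S) = 3 + 5 = 8)
f(q, r) = 0
V(E) = -8*E (V(E) = (2*E)*(-4) = -8*E)
h(u) = -3*u (h(u) = 0 + u*(-3) = 0 - 3*u = -3*u)
(91 - 2*h(V(4)))² = (91 - (-6)*(-8*4))² = (91 - (-6)*(-32))² = (91 - 2*96)² = (91 - 192)² = (-101)² = 10201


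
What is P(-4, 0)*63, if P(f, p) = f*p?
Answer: 0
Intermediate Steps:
P(-4, 0)*63 = -4*0*63 = 0*63 = 0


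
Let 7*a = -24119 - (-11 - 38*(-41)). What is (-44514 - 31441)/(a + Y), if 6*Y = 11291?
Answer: 3190110/74959 ≈ 42.558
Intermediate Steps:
Y = 11291/6 (Y = (1/6)*11291 = 11291/6 ≈ 1881.8)
a = -25666/7 (a = (-24119 - (-11 - 38*(-41)))/7 = (-24119 - (-11 + 1558))/7 = (-24119 - 1*1547)/7 = (-24119 - 1547)/7 = (1/7)*(-25666) = -25666/7 ≈ -3666.6)
(-44514 - 31441)/(a + Y) = (-44514 - 31441)/(-25666/7 + 11291/6) = -75955/(-74959/42) = -75955*(-42/74959) = 3190110/74959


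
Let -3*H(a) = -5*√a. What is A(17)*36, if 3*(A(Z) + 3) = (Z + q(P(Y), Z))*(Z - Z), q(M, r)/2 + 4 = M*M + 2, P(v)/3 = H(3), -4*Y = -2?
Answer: -108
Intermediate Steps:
Y = ½ (Y = -¼*(-2) = ½ ≈ 0.50000)
H(a) = 5*√a/3 (H(a) = -(-5)*√a/3 = 5*√a/3)
P(v) = 5*√3 (P(v) = 3*(5*√3/3) = 5*√3)
q(M, r) = -4 + 2*M² (q(M, r) = -8 + 2*(M*M + 2) = -8 + 2*(M² + 2) = -8 + 2*(2 + M²) = -8 + (4 + 2*M²) = -4 + 2*M²)
A(Z) = -3 (A(Z) = -3 + ((Z + (-4 + 2*(5*√3)²))*(Z - Z))/3 = -3 + ((Z + (-4 + 2*75))*0)/3 = -3 + ((Z + (-4 + 150))*0)/3 = -3 + ((Z + 146)*0)/3 = -3 + ((146 + Z)*0)/3 = -3 + (⅓)*0 = -3 + 0 = -3)
A(17)*36 = -3*36 = -108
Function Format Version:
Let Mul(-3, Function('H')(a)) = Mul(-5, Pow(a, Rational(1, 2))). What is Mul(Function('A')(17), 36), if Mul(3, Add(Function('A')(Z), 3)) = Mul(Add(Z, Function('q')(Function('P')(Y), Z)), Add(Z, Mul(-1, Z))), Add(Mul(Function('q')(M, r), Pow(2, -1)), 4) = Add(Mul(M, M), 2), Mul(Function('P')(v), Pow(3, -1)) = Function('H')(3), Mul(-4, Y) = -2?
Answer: -108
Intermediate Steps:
Y = Rational(1, 2) (Y = Mul(Rational(-1, 4), -2) = Rational(1, 2) ≈ 0.50000)
Function('H')(a) = Mul(Rational(5, 3), Pow(a, Rational(1, 2))) (Function('H')(a) = Mul(Rational(-1, 3), Mul(-5, Pow(a, Rational(1, 2)))) = Mul(Rational(5, 3), Pow(a, Rational(1, 2))))
Function('P')(v) = Mul(5, Pow(3, Rational(1, 2))) (Function('P')(v) = Mul(3, Mul(Rational(5, 3), Pow(3, Rational(1, 2)))) = Mul(5, Pow(3, Rational(1, 2))))
Function('q')(M, r) = Add(-4, Mul(2, Pow(M, 2))) (Function('q')(M, r) = Add(-8, Mul(2, Add(Mul(M, M), 2))) = Add(-8, Mul(2, Add(Pow(M, 2), 2))) = Add(-8, Mul(2, Add(2, Pow(M, 2)))) = Add(-8, Add(4, Mul(2, Pow(M, 2)))) = Add(-4, Mul(2, Pow(M, 2))))
Function('A')(Z) = -3 (Function('A')(Z) = Add(-3, Mul(Rational(1, 3), Mul(Add(Z, Add(-4, Mul(2, Pow(Mul(5, Pow(3, Rational(1, 2))), 2)))), Add(Z, Mul(-1, Z))))) = Add(-3, Mul(Rational(1, 3), Mul(Add(Z, Add(-4, Mul(2, 75))), 0))) = Add(-3, Mul(Rational(1, 3), Mul(Add(Z, Add(-4, 150)), 0))) = Add(-3, Mul(Rational(1, 3), Mul(Add(Z, 146), 0))) = Add(-3, Mul(Rational(1, 3), Mul(Add(146, Z), 0))) = Add(-3, Mul(Rational(1, 3), 0)) = Add(-3, 0) = -3)
Mul(Function('A')(17), 36) = Mul(-3, 36) = -108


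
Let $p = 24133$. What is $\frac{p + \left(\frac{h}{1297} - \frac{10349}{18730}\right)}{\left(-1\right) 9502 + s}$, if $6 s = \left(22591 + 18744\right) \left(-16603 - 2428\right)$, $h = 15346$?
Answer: $- \frac{1759597174971}{9555618074837785} \approx -0.00018414$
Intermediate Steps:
$s = - \frac{786646385}{6}$ ($s = \frac{\left(22591 + 18744\right) \left(-16603 - 2428\right)}{6} = \frac{41335 \left(-19031\right)}{6} = \frac{1}{6} \left(-786646385\right) = - \frac{786646385}{6} \approx -1.3111 \cdot 10^{8}$)
$\frac{p + \left(\frac{h}{1297} - \frac{10349}{18730}\right)}{\left(-1\right) 9502 + s} = \frac{24133 + \left(\frac{15346}{1297} - \frac{10349}{18730}\right)}{\left(-1\right) 9502 - \frac{786646385}{6}} = \frac{24133 + \left(15346 \cdot \frac{1}{1297} - \frac{10349}{18730}\right)}{-9502 - \frac{786646385}{6}} = \frac{24133 + \left(\frac{15346}{1297} - \frac{10349}{18730}\right)}{- \frac{786703397}{6}} = \left(24133 + \frac{274007927}{24292810}\right) \left(- \frac{6}{786703397}\right) = \frac{586532391657}{24292810} \left(- \frac{6}{786703397}\right) = - \frac{1759597174971}{9555618074837785}$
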